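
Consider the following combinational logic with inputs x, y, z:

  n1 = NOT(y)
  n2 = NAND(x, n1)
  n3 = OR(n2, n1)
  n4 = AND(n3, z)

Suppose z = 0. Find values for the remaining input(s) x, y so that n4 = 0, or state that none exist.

n4 = AND(n3, z) must be 0, so at least one of n3, z is 0.
Check with z = 0 and x=1, y=0:
n1 = NOT(y) = NOT 0 = 1
n2 = NAND(x, n1) = NAND(1, 1) = 0
n3 = OR(n2, n1) = OR(0, 1) = 1
n4 = AND(n3, z) = AND(1, 0) = 0
So n4 = 0.

x=1 y=0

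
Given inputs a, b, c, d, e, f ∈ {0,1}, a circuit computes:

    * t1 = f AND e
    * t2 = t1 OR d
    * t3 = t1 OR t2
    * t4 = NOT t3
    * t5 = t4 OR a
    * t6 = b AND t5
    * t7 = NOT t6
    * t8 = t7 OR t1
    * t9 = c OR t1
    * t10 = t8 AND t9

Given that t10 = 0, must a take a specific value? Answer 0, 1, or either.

Both values of a occur among assignments with t10 = 0:
  a=0: a=0, b=0, c=0, d=0, e=0, f=0
  a=1: a=1, b=0, c=0, d=0, e=0, f=0

either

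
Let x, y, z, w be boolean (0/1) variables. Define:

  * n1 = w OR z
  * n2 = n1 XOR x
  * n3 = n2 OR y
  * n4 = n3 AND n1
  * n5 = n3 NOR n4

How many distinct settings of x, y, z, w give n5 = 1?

4

n5 = n3 NOR n4 must be 1, so both n3 = 0 and n4 = 0.
n3 = n2 OR y must be 0, so both n2 = 0 and y = 0.
Satisfying assignments:
  x=0, y=0, z=0, w=0
  x=1, y=0, z=0, w=1
  x=1, y=0, z=1, w=0
  x=1, y=0, z=1, w=1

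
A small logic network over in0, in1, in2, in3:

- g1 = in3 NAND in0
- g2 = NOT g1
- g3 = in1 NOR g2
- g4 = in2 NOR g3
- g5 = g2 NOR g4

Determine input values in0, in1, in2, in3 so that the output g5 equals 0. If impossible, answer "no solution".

g5 = g2 NOR g4 must be 0, so at least one of g2, g4 is 1.
Check with in0=1 in1=0 in2=1 in3=1:
g1 = in3 NAND in0 = 1 NAND 1 = 0
g2 = NOT g1 = NOT 0 = 1
g3 = in1 NOR g2 = 0 NOR 1 = 0
g4 = in2 NOR g3 = 1 NOR 0 = 0
g5 = g2 NOR g4 = 1 NOR 0 = 0
So g5 = 0 as required.

in0=1 in1=0 in2=1 in3=1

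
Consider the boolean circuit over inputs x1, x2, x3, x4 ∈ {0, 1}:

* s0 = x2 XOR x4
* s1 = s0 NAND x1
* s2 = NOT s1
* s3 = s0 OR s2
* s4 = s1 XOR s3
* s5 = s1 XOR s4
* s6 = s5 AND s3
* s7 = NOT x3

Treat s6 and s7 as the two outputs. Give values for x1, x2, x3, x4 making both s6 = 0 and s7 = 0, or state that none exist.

x1=1, x2=1, x3=1, x4=1

Check with x1=1, x2=1, x3=1, x4=1:
s0 = x2 XOR x4 = 1 XOR 1 = 0
s1 = s0 NAND x1 = 0 NAND 1 = 1
s2 = NOT s1 = NOT 1 = 0
s3 = s0 OR s2 = 0 OR 0 = 0
s4 = s1 XOR s3 = 1 XOR 0 = 1
s5 = s1 XOR s4 = 1 XOR 1 = 0
s6 = s5 AND s3 = 0 AND 0 = 0
s7 = NOT x3 = NOT 1 = 0
So s6 = 0 and s7 = 0.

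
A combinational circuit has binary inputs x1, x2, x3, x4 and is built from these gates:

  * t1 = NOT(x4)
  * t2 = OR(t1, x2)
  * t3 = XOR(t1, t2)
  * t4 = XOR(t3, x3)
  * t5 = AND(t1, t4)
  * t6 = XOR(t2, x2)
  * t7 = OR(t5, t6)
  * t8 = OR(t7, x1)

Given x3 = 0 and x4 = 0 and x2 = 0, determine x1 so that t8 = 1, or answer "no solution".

t8 = OR(t7, x1) must be 1, so at least one of t7, x1 is 1.
Check with x3 = 0 and x4 = 0 and x2 = 0 and x1=1:
t1 = NOT(x4) = NOT 0 = 1
t2 = OR(t1, x2) = OR(1, 0) = 1
t3 = XOR(t1, t2) = XOR(1, 1) = 0
t4 = XOR(t3, x3) = XOR(0, 0) = 0
t5 = AND(t1, t4) = AND(1, 0) = 0
t6 = XOR(t2, x2) = XOR(1, 0) = 1
t7 = OR(t5, t6) = OR(0, 1) = 1
t8 = OR(t7, x1) = OR(1, 1) = 1
So t8 = 1.

x1=1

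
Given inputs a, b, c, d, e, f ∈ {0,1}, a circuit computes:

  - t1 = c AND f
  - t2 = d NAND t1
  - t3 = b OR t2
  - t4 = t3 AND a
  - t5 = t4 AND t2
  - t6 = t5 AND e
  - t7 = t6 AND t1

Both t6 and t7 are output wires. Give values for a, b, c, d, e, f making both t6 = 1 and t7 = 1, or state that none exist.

Check with a=1 b=0 c=1 d=0 e=1 f=1:
t1 = c AND f = 1 AND 1 = 1
t2 = d NAND t1 = 0 NAND 1 = 1
t3 = b OR t2 = 0 OR 1 = 1
t4 = t3 AND a = 1 AND 1 = 1
t5 = t4 AND t2 = 1 AND 1 = 1
t6 = t5 AND e = 1 AND 1 = 1
t7 = t6 AND t1 = 1 AND 1 = 1
So t6 = 1 and t7 = 1.

a=1 b=0 c=1 d=0 e=1 f=1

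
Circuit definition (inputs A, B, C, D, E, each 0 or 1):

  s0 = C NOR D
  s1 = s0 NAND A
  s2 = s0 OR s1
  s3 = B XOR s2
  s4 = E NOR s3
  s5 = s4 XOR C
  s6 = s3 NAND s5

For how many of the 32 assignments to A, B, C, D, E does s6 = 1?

s6 = s3 NAND s5 must be 1, so at least one of s3, s5 is 0.
Enumerating the 32 input combinations, 24 give s6 = 1 and 8 give s6 = 0.

24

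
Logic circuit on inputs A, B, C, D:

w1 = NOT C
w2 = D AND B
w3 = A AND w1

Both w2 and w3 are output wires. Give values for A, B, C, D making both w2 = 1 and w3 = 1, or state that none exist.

A=1 B=1 C=0 D=1

Check with A=1 B=1 C=0 D=1:
w1 = NOT C = NOT 0 = 1
w2 = D AND B = 1 AND 1 = 1
w3 = A AND w1 = 1 AND 1 = 1
So w2 = 1 and w3 = 1.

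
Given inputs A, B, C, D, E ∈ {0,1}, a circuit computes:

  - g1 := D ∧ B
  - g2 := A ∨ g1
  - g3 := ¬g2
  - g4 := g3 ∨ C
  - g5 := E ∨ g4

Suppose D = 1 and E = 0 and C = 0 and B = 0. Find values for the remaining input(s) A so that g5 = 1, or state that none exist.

A=0

g5 = E ∨ g4 must be 1, so at least one of E, g4 is 1.
Check with D = 1 and E = 0 and C = 0 and B = 0 and A=0:
g1 = D ∧ B = 1 ∧ 0 = 0
g2 = A ∨ g1 = 0 ∨ 0 = 0
g3 = ¬g2 = ¬0 = 1
g4 = g3 ∨ C = 1 ∨ 0 = 1
g5 = E ∨ g4 = 0 ∨ 1 = 1
So g5 = 1.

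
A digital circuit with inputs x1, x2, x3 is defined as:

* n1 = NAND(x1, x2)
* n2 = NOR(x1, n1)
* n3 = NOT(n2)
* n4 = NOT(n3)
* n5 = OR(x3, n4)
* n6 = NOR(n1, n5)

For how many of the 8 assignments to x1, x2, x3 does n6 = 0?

7

n6 = NOR(n1, n5) must be 0, so at least one of n1, n5 is 1.
Enumerating the 8 input combinations, 7 give n6 = 0 and 1 give n6 = 1.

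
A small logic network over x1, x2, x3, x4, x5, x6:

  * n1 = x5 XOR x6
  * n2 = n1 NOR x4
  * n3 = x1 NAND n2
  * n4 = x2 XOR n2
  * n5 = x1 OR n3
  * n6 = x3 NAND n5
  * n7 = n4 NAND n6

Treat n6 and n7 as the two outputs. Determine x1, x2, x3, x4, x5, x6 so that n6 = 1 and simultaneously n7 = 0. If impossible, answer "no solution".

x1=0, x2=1, x3=0, x4=1, x5=1, x6=0

Check with x1=0, x2=1, x3=0, x4=1, x5=1, x6=0:
n1 = x5 XOR x6 = 1 XOR 0 = 1
n2 = n1 NOR x4 = 1 NOR 1 = 0
n3 = x1 NAND n2 = 0 NAND 0 = 1
n4 = x2 XOR n2 = 1 XOR 0 = 1
n5 = x1 OR n3 = 0 OR 1 = 1
n6 = x3 NAND n5 = 0 NAND 1 = 1
n7 = n4 NAND n6 = 1 NAND 1 = 0
So n6 = 1 and n7 = 0.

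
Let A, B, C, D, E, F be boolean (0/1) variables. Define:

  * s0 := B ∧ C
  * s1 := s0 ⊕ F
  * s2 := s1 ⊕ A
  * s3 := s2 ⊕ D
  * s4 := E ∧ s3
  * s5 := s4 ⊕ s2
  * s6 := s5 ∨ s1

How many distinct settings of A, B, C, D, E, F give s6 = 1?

s6 = s5 ∨ s1 must be 1, so at least one of s5, s1 is 1.
Enumerating the 64 input combinations, 48 give s6 = 1 and 16 give s6 = 0.

48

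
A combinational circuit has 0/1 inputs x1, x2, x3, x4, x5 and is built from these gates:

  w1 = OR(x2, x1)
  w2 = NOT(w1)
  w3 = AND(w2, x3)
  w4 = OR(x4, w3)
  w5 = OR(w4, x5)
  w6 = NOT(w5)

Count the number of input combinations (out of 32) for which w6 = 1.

7

w6 = NOT(w5) must be 1, so w5 = 0.
w5 = OR(w4, x5) must be 0, so both w4 = 0 and x5 = 0.
w4 = OR(x4, w3) must be 0, so both x4 = 0 and w3 = 0.
Enumerating the 32 input combinations, 7 give w6 = 1 and 25 give w6 = 0.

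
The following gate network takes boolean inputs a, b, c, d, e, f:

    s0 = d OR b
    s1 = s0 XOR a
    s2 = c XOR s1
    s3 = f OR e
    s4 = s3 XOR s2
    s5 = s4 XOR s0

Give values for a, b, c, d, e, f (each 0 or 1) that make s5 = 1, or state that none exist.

s5 = s4 XOR s0 must be 1, so s4 and s0 differ.
Check with a=0, b=1, c=0, d=0, e=1, f=0:
s0 = d OR b = 0 OR 1 = 1
s1 = s0 XOR a = 1 XOR 0 = 1
s2 = c XOR s1 = 0 XOR 1 = 1
s3 = f OR e = 0 OR 1 = 1
s4 = s3 XOR s2 = 1 XOR 1 = 0
s5 = s4 XOR s0 = 0 XOR 1 = 1
So s5 = 1 as required.

a=0, b=1, c=0, d=0, e=1, f=0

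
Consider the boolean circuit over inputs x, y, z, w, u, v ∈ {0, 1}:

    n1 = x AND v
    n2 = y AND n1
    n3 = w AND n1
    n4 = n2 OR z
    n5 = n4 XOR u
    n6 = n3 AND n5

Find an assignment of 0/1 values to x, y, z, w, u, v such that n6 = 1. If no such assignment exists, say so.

n6 = n3 AND n5 must be 1, so both n3 = 1 and n5 = 1.
n3 = w AND n1 must be 1, so both w = 1 and n1 = 1.
n5 = n4 XOR u must be 1, so n4 and u differ.
Check with x=1, y=0, z=0, w=1, u=1, v=1:
n1 = x AND v = 1 AND 1 = 1
n2 = y AND n1 = 0 AND 1 = 0
n3 = w AND n1 = 1 AND 1 = 1
n4 = n2 OR z = 0 OR 0 = 0
n5 = n4 XOR u = 0 XOR 1 = 1
n6 = n3 AND n5 = 1 AND 1 = 1
So n6 = 1 as required.

x=1, y=0, z=0, w=1, u=1, v=1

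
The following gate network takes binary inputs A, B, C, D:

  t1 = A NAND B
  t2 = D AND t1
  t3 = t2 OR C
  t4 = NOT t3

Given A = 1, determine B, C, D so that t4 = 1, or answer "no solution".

t4 = NOT t3 must be 1, so t3 = 0.
Check with A = 1 and B=0, C=0, D=0:
t1 = A NAND B = 1 NAND 0 = 1
t2 = D AND t1 = 0 AND 1 = 0
t3 = t2 OR C = 0 OR 0 = 0
t4 = NOT t3 = NOT 0 = 1
So t4 = 1.

B=0, C=0, D=0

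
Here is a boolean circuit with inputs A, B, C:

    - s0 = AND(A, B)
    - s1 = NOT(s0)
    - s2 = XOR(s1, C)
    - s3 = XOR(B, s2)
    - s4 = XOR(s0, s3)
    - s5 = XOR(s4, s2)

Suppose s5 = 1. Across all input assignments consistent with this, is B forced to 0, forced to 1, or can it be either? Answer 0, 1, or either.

1

s5 = XOR(s4, s2) must be 1, so s4 and s2 differ.
Every assignment with s5 = 1 has B = 1; there are 2 such assignment(s).
  A=0, B=1, C=0
  A=0, B=1, C=1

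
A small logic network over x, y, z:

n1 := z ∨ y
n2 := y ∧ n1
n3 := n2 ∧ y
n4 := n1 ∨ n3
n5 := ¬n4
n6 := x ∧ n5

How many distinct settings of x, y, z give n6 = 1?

1

n6 = x ∧ n5 must be 1, so both x = 1 and n5 = 1.
n5 = ¬n4 must be 1, so n4 = 0.
Satisfying assignments:
  x=1, y=0, z=0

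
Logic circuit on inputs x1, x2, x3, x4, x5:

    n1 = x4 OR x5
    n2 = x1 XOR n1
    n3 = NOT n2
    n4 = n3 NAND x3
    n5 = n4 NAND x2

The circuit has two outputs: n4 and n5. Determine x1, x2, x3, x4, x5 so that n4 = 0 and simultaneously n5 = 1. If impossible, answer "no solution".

Check with x1=0, x2=0, x3=1, x4=0, x5=0:
n1 = x4 OR x5 = 0 OR 0 = 0
n2 = x1 XOR n1 = 0 XOR 0 = 0
n3 = NOT n2 = NOT 0 = 1
n4 = n3 NAND x3 = 1 NAND 1 = 0
n5 = n4 NAND x2 = 0 NAND 0 = 1
So n4 = 0 and n5 = 1.

x1=0, x2=0, x3=1, x4=0, x5=0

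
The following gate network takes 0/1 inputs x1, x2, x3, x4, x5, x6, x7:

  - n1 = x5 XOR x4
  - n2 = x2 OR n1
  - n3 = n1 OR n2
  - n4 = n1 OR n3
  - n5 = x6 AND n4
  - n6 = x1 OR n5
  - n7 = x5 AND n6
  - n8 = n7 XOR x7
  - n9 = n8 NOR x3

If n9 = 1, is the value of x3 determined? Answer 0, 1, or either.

0

n9 = n8 NOR x3 must be 1, so both n8 = 0 and x3 = 0.
n8 = n7 XOR x7 must be 0, so n7 and x7 are equal.
Every assignment with n9 = 1 has x3 = 0; there are 32 such assignment(s).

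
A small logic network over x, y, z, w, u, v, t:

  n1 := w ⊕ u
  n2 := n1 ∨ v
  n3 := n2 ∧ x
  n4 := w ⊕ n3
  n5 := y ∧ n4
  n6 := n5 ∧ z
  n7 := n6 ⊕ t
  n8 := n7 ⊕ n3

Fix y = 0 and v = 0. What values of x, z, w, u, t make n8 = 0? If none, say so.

x=0, z=0, w=0, u=0, t=0

n8 = n7 ⊕ n3 must be 0, so n7 and n3 are equal.
Check with y = 0 and v = 0 and x=0, z=0, w=0, u=0, t=0:
n1 = w ⊕ u = 0 ⊕ 0 = 0
n2 = n1 ∨ v = 0 ∨ 0 = 0
n3 = n2 ∧ x = 0 ∧ 0 = 0
n4 = w ⊕ n3 = 0 ⊕ 0 = 0
n5 = y ∧ n4 = 0 ∧ 0 = 0
n6 = n5 ∧ z = 0 ∧ 0 = 0
n7 = n6 ⊕ t = 0 ⊕ 0 = 0
n8 = n7 ⊕ n3 = 0 ⊕ 0 = 0
So n8 = 0.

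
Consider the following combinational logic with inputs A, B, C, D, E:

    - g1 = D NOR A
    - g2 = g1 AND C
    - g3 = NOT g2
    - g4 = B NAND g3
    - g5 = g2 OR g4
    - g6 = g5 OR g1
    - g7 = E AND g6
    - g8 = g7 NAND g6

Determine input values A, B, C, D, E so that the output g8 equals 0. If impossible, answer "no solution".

A=0 B=0 C=0 D=0 E=1

g8 = g7 NAND g6 must be 0, so both g7 = 1 and g6 = 1.
g7 = E AND g6 must be 1, so both E = 1 and g6 = 1.
g6 = g5 OR g1 must be 1, so at least one of g5, g1 is 1.
Check with A=0 B=0 C=0 D=0 E=1:
g1 = D NOR A = 0 NOR 0 = 1
g2 = g1 AND C = 1 AND 0 = 0
g3 = NOT g2 = NOT 0 = 1
g4 = B NAND g3 = 0 NAND 1 = 1
g5 = g2 OR g4 = 0 OR 1 = 1
g6 = g5 OR g1 = 1 OR 1 = 1
g7 = E AND g6 = 1 AND 1 = 1
g8 = g7 NAND g6 = 1 NAND 1 = 0
So g8 = 0 as required.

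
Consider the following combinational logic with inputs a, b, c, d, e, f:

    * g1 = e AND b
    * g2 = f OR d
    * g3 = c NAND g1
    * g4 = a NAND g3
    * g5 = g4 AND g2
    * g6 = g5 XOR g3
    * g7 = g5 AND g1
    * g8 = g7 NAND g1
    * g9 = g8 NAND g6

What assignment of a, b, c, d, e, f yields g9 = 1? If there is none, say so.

a=0 b=0 c=0 d=0 e=1 f=1

Check with a=0 b=0 c=0 d=0 e=1 f=1:
g1 = e AND b = 1 AND 0 = 0
g2 = f OR d = 1 OR 0 = 1
g3 = c NAND g1 = 0 NAND 0 = 1
g4 = a NAND g3 = 0 NAND 1 = 1
g5 = g4 AND g2 = 1 AND 1 = 1
g6 = g5 XOR g3 = 1 XOR 1 = 0
g7 = g5 AND g1 = 1 AND 0 = 0
g8 = g7 NAND g1 = 0 NAND 0 = 1
g9 = g8 NAND g6 = 1 NAND 0 = 1
So g9 = 1 as required.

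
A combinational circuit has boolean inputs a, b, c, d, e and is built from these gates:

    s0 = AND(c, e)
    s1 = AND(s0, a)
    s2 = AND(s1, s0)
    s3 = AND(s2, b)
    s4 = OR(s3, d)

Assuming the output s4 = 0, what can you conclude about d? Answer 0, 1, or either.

0

s4 = OR(s3, d) must be 0, so both s3 = 0 and d = 0.
s3 = AND(s2, b) must be 0, so at least one of s2, b is 0.
Every assignment with s4 = 0 has d = 0; there are 15 such assignment(s).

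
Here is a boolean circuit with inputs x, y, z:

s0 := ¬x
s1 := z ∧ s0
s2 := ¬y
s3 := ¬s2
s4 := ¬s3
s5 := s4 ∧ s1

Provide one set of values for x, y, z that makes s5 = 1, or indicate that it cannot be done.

s5 = s4 ∧ s1 must be 1, so both s4 = 1 and s1 = 1.
s4 = ¬s3 must be 1, so s3 = 0.
Check with x=0, y=0, z=1:
s0 = ¬x = ¬0 = 1
s1 = z ∧ s0 = 1 ∧ 1 = 1
s2 = ¬y = ¬0 = 1
s3 = ¬s2 = ¬1 = 0
s4 = ¬s3 = ¬0 = 1
s5 = s4 ∧ s1 = 1 ∧ 1 = 1
So s5 = 1 as required.

x=0, y=0, z=1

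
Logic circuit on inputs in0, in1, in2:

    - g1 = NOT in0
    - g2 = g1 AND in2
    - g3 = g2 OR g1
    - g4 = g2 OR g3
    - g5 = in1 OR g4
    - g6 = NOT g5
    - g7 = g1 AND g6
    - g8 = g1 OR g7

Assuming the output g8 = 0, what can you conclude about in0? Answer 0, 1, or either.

1

g8 = g1 OR g7 must be 0, so both g1 = 0 and g7 = 0.
g1 = NOT in0 must be 0, so in0 = 1.
Every assignment with g8 = 0 has in0 = 1; there are 4 such assignment(s).
  in0=1, in1=0, in2=0
  in0=1, in1=0, in2=1
  in0=1, in1=1, in2=0
  in0=1, in1=1, in2=1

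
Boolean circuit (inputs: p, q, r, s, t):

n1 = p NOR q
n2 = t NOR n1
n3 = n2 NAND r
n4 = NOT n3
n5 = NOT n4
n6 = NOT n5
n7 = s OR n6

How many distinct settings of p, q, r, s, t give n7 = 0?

n7 = s OR n6 must be 0, so both s = 0 and n6 = 0.
n6 = NOT n5 must be 0, so n5 = 1.
Enumerating the 32 input combinations, 13 give n7 = 0 and 19 give n7 = 1.

13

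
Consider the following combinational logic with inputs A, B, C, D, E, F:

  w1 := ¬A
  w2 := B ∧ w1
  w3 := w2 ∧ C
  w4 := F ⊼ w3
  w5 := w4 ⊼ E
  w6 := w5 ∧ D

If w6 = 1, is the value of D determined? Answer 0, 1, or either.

w6 = w5 ∧ D must be 1, so both w5 = 1 and D = 1.
Every assignment with w6 = 1 has D = 1; there are 17 such assignment(s).

1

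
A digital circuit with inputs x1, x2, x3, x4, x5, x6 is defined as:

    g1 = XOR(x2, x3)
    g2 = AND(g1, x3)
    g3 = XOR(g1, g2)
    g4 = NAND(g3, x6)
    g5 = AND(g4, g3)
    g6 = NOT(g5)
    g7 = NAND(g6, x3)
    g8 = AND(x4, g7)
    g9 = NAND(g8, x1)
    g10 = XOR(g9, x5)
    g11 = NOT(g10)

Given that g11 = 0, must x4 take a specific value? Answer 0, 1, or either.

Both values of x4 occur among assignments with g11 = 0:
  x4=0: x1=0, x2=0, x3=0, x4=0, x5=0, x6=0
  x4=1: x1=0, x2=0, x3=0, x4=1, x5=0, x6=0

either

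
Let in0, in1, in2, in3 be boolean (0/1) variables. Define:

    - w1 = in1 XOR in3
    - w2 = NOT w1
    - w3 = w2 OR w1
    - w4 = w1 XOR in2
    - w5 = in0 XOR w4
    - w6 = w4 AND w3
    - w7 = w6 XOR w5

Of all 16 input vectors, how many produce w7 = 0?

8

w7 = w6 XOR w5 must be 0, so w6 and w5 are equal.
Enumerating the 16 input combinations, 8 give w7 = 0 and 8 give w7 = 1.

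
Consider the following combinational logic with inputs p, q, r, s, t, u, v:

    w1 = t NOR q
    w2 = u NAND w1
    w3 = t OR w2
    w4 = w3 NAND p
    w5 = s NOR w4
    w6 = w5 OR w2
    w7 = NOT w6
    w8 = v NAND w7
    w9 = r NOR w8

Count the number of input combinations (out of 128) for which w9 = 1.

w9 = r NOR w8 must be 1, so both r = 0 and w8 = 0.
w8 = v NAND w7 must be 0, so both v = 1 and w7 = 1.
w7 = NOT w6 must be 1, so w6 = 0.
Satisfying assignments:
  p=0, q=0, r=0, s=0, t=0, u=1, v=1
  p=0, q=0, r=0, s=1, t=0, u=1, v=1
  p=1, q=0, r=0, s=0, t=0, u=1, v=1
  p=1, q=0, r=0, s=1, t=0, u=1, v=1

4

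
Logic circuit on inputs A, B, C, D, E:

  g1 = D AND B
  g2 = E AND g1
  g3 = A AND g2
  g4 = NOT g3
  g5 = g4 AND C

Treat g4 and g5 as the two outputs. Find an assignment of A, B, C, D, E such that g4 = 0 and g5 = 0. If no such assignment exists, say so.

Check with A=1 B=1 C=0 D=1 E=1:
g1 = D AND B = 1 AND 1 = 1
g2 = E AND g1 = 1 AND 1 = 1
g3 = A AND g2 = 1 AND 1 = 1
g4 = NOT g3 = NOT 1 = 0
g5 = g4 AND C = 0 AND 0 = 0
So g4 = 0 and g5 = 0.

A=1 B=1 C=0 D=1 E=1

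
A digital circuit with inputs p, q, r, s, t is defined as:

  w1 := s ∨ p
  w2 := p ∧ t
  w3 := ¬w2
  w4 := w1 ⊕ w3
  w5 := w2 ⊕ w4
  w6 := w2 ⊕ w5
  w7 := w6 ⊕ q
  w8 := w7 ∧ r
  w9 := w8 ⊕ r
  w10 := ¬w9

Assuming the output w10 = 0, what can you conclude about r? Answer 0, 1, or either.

1

w10 = ¬w9 must be 0, so w9 = 1.
Every assignment with w10 = 0 has r = 1; there are 8 such assignment(s).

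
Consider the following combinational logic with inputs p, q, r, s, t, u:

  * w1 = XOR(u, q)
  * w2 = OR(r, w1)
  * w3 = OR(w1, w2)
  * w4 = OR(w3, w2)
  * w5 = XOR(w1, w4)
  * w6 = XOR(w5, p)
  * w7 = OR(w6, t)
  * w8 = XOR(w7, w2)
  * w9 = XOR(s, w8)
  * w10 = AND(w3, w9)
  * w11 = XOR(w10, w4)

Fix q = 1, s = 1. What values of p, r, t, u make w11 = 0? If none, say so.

w11 = XOR(w10, w4) must be 0, so w10 and w4 are equal.
Check with q = 1, s = 1 and p=0, r=1, t=1, u=1:
w1 = XOR(u, q) = XOR(1, 1) = 0
w2 = OR(r, w1) = OR(1, 0) = 1
w3 = OR(w1, w2) = OR(0, 1) = 1
w4 = OR(w3, w2) = OR(1, 1) = 1
w5 = XOR(w1, w4) = XOR(0, 1) = 1
w6 = XOR(w5, p) = XOR(1, 0) = 1
w7 = OR(w6, t) = OR(1, 1) = 1
w8 = XOR(w7, w2) = XOR(1, 1) = 0
w9 = XOR(s, w8) = XOR(1, 0) = 1
w10 = AND(w3, w9) = AND(1, 1) = 1
w11 = XOR(w10, w4) = XOR(1, 1) = 0
So w11 = 0.

p=0 r=1 t=1 u=1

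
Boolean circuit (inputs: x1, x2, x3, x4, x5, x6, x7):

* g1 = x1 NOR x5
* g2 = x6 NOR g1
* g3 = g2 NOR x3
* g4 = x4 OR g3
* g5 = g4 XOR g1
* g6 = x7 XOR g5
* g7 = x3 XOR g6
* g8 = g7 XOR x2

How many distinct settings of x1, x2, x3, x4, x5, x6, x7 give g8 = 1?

64

g8 = g7 XOR x2 must be 1, so g7 and x2 differ.
Enumerating the 128 input combinations, 64 give g8 = 1 and 64 give g8 = 0.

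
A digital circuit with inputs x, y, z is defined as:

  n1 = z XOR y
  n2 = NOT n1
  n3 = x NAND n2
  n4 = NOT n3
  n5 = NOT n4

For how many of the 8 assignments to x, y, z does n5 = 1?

6

n5 = NOT n4 must be 1, so n4 = 0.
n4 = NOT n3 must be 0, so n3 = 1.
Satisfying assignments:
  x=0, y=0, z=0
  x=0, y=0, z=1
  x=0, y=1, z=0
  x=0, y=1, z=1
  x=1, y=0, z=1
  x=1, y=1, z=0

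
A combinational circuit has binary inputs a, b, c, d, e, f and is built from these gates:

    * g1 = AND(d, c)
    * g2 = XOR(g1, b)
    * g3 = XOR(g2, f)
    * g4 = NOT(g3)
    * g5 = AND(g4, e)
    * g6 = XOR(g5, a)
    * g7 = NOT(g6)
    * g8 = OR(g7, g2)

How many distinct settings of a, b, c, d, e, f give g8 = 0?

g8 = OR(g7, g2) must be 0, so both g7 = 0 and g2 = 0.
g7 = NOT(g6) must be 0, so g6 = 1.
Enumerating the 64 input combinations, 16 give g8 = 0 and 48 give g8 = 1.

16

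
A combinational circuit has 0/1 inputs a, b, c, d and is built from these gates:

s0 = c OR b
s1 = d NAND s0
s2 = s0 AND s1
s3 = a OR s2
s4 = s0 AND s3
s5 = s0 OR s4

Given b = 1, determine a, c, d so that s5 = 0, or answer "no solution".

no solution exists

With b = 1 fixed, none of the 8 settings of a, c, d give s5 = 0.
For example, with a=1, c=0, d=0:
s0 = c OR b = 0 OR 1 = 1
s1 = d NAND s0 = 0 NAND 1 = 1
s2 = s0 AND s1 = 1 AND 1 = 1
s3 = a OR s2 = 1 OR 1 = 1
s4 = s0 AND s3 = 1 AND 1 = 1
s5 = s0 OR s4 = 1 OR 1 = 1
giving s5 = 1 ≠ 0.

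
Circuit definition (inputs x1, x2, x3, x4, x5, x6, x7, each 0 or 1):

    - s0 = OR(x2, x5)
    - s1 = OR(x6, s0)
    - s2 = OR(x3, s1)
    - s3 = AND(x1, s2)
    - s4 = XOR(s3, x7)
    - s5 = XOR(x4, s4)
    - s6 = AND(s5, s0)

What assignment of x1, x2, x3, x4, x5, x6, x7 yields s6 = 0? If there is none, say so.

s6 = AND(s5, s0) must be 0, so at least one of s5, s0 is 0.
Check with x1=1 x2=1 x3=1 x4=0 x5=1 x6=1 x7=1:
s0 = OR(x2, x5) = OR(1, 1) = 1
s1 = OR(x6, s0) = OR(1, 1) = 1
s2 = OR(x3, s1) = OR(1, 1) = 1
s3 = AND(x1, s2) = AND(1, 1) = 1
s4 = XOR(s3, x7) = XOR(1, 1) = 0
s5 = XOR(x4, s4) = XOR(0, 0) = 0
s6 = AND(s5, s0) = AND(0, 1) = 0
So s6 = 0 as required.

x1=1 x2=1 x3=1 x4=0 x5=1 x6=1 x7=1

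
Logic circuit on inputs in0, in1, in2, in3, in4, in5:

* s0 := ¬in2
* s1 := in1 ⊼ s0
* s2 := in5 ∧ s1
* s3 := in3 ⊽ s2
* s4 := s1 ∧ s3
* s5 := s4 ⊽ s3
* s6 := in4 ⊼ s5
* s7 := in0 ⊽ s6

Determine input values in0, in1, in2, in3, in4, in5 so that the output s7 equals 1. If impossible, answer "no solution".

s7 = in0 ⊽ s6 must be 1, so both in0 = 0 and s6 = 0.
Check with in0=0, in1=1, in2=0, in3=1, in4=1, in5=0:
s0 = ¬in2 = ¬0 = 1
s1 = in1 ⊼ s0 = 1 ⊼ 1 = 0
s2 = in5 ∧ s1 = 0 ∧ 0 = 0
s3 = in3 ⊽ s2 = 1 ⊽ 0 = 0
s4 = s1 ∧ s3 = 0 ∧ 0 = 0
s5 = s4 ⊽ s3 = 0 ⊽ 0 = 1
s6 = in4 ⊼ s5 = 1 ⊼ 1 = 0
s7 = in0 ⊽ s6 = 0 ⊽ 0 = 1
So s7 = 1 as required.

in0=0, in1=1, in2=0, in3=1, in4=1, in5=0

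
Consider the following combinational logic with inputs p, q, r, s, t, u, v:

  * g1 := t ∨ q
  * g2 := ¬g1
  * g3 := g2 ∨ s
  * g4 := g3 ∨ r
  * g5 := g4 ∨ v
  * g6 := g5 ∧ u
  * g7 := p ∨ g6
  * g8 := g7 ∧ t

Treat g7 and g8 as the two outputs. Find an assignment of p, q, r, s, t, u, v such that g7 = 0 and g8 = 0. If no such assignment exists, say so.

p=0, q=1, r=0, s=0, t=1, u=1, v=0

Check with p=0, q=1, r=0, s=0, t=1, u=1, v=0:
g1 = t ∨ q = 1 ∨ 1 = 1
g2 = ¬g1 = ¬1 = 0
g3 = g2 ∨ s = 0 ∨ 0 = 0
g4 = g3 ∨ r = 0 ∨ 0 = 0
g5 = g4 ∨ v = 0 ∨ 0 = 0
g6 = g5 ∧ u = 0 ∧ 1 = 0
g7 = p ∨ g6 = 0 ∨ 0 = 0
g8 = g7 ∧ t = 0 ∧ 1 = 0
So g7 = 0 and g8 = 0.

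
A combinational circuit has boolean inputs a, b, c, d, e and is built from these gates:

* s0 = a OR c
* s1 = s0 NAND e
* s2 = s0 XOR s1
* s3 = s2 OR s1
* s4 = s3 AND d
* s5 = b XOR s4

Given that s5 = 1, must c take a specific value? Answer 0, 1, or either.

Both values of c occur among assignments with s5 = 1:
  c=0: a=0, b=0, c=0, d=1, e=0
  c=1: a=0, b=0, c=1, d=1, e=0

either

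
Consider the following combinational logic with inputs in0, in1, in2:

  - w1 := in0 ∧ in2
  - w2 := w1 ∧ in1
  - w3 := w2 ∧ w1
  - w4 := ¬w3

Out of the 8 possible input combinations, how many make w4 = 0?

w4 = ¬w3 must be 0, so w3 = 1.
Enumerating the 8 input combinations, 1 give w4 = 0 and 7 give w4 = 1.

1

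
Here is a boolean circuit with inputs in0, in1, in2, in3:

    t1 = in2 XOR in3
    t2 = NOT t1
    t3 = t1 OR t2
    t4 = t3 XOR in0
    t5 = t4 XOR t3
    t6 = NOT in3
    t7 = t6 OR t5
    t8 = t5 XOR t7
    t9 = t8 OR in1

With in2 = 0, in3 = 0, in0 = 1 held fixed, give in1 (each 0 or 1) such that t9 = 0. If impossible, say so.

t9 = t8 OR in1 must be 0, so both t8 = 0 and in1 = 0.
Check with in2 = 0, in3 = 0, in0 = 1 and in1=0:
t1 = in2 XOR in3 = 0 XOR 0 = 0
t2 = NOT t1 = NOT 0 = 1
t3 = t1 OR t2 = 0 OR 1 = 1
t4 = t3 XOR in0 = 1 XOR 1 = 0
t5 = t4 XOR t3 = 0 XOR 1 = 1
t6 = NOT in3 = NOT 0 = 1
t7 = t6 OR t5 = 1 OR 1 = 1
t8 = t5 XOR t7 = 1 XOR 1 = 0
t9 = t8 OR in1 = 0 OR 0 = 0
So t9 = 0.

in1=0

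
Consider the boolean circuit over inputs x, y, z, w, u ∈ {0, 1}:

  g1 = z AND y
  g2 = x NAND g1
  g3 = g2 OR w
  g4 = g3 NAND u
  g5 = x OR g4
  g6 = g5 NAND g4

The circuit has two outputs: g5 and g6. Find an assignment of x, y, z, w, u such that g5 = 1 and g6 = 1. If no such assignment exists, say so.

x=1, y=1, z=1, w=1, u=1

Check with x=1, y=1, z=1, w=1, u=1:
g1 = z AND y = 1 AND 1 = 1
g2 = x NAND g1 = 1 NAND 1 = 0
g3 = g2 OR w = 0 OR 1 = 1
g4 = g3 NAND u = 1 NAND 1 = 0
g5 = x OR g4 = 1 OR 0 = 1
g6 = g5 NAND g4 = 1 NAND 0 = 1
So g5 = 1 and g6 = 1.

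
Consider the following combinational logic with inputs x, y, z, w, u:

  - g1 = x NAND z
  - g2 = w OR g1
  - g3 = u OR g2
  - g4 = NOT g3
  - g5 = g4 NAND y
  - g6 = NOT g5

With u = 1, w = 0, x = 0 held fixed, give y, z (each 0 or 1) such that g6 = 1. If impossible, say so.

With u = 1, w = 0, x = 0 fixed, none of the 4 settings of y, z give g6 = 1.
For example, with y=0, z=1:
g1 = x NAND z = 0 NAND 1 = 1
g2 = w OR g1 = 0 OR 1 = 1
g3 = u OR g2 = 1 OR 1 = 1
g4 = NOT g3 = NOT 1 = 0
g5 = g4 NAND y = 0 NAND 0 = 1
g6 = NOT g5 = NOT 1 = 0
giving g6 = 0 ≠ 1.

no solution exists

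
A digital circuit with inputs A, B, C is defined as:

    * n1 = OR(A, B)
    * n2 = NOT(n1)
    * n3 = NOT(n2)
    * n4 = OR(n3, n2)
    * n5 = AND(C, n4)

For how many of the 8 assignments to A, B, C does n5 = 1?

n5 = AND(C, n4) must be 1, so both C = 1 and n4 = 1.
n4 = OR(n3, n2) must be 1, so at least one of n3, n2 is 1.
Enumerating the 8 input combinations, 4 give n5 = 1 and 4 give n5 = 0.

4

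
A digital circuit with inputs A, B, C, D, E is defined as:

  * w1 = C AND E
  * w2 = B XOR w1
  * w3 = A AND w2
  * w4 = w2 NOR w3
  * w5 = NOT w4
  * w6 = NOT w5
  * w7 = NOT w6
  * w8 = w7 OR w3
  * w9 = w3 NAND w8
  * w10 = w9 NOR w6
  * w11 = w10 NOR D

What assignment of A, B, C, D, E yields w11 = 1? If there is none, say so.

w11 = w10 NOR D must be 1, so both w10 = 0 and D = 0.
w10 = w9 NOR w6 must be 0, so at least one of w9, w6 is 1.
Check with A=0 B=0 C=1 D=0 E=0:
w1 = C AND E = 1 AND 0 = 0
w2 = B XOR w1 = 0 XOR 0 = 0
w3 = A AND w2 = 0 AND 0 = 0
w4 = w2 NOR w3 = 0 NOR 0 = 1
w5 = NOT w4 = NOT 1 = 0
w6 = NOT w5 = NOT 0 = 1
w7 = NOT w6 = NOT 1 = 0
w8 = w7 OR w3 = 0 OR 0 = 0
w9 = w3 NAND w8 = 0 NAND 0 = 1
w10 = w9 NOR w6 = 1 NOR 1 = 0
w11 = w10 NOR D = 0 NOR 0 = 1
So w11 = 1 as required.

A=0 B=0 C=1 D=0 E=0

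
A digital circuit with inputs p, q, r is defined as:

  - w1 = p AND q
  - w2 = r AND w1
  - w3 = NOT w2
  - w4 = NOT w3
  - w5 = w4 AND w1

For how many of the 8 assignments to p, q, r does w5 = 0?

7

w5 = w4 AND w1 must be 0, so at least one of w4, w1 is 0.
Enumerating the 8 input combinations, 7 give w5 = 0 and 1 give w5 = 1.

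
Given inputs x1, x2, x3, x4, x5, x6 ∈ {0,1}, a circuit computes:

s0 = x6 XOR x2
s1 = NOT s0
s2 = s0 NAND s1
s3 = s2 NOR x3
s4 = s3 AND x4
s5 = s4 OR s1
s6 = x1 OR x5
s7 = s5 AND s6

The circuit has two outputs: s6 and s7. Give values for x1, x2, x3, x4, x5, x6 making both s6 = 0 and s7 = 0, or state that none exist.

x1=0, x2=0, x3=1, x4=1, x5=0, x6=1

Check with x1=0, x2=0, x3=1, x4=1, x5=0, x6=1:
s0 = x6 XOR x2 = 1 XOR 0 = 1
s1 = NOT s0 = NOT 1 = 0
s2 = s0 NAND s1 = 1 NAND 0 = 1
s3 = s2 NOR x3 = 1 NOR 1 = 0
s4 = s3 AND x4 = 0 AND 1 = 0
s5 = s4 OR s1 = 0 OR 0 = 0
s6 = x1 OR x5 = 0 OR 0 = 0
s7 = s5 AND s6 = 0 AND 0 = 0
So s6 = 0 and s7 = 0.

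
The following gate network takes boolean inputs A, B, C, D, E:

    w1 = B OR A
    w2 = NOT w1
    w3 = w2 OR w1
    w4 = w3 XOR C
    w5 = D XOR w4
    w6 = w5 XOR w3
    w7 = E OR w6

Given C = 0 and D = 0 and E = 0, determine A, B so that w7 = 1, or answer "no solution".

no solution exists

With C = 0 and D = 0 and E = 0 fixed, none of the 4 settings of A, B give w7 = 1.
For example, with A=0, B=0:
w1 = B OR A = 0 OR 0 = 0
w2 = NOT w1 = NOT 0 = 1
w3 = w2 OR w1 = 1 OR 0 = 1
w4 = w3 XOR C = 1 XOR 0 = 1
w5 = D XOR w4 = 0 XOR 1 = 1
w6 = w5 XOR w3 = 1 XOR 1 = 0
w7 = E OR w6 = 0 OR 0 = 0
giving w7 = 0 ≠ 1.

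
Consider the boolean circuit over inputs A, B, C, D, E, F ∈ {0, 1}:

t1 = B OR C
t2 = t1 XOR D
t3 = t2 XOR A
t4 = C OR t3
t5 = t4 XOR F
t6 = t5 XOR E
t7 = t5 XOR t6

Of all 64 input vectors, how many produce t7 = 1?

32

t7 = t5 XOR t6 must be 1, so t5 and t6 differ.
Enumerating the 64 input combinations, 32 give t7 = 1 and 32 give t7 = 0.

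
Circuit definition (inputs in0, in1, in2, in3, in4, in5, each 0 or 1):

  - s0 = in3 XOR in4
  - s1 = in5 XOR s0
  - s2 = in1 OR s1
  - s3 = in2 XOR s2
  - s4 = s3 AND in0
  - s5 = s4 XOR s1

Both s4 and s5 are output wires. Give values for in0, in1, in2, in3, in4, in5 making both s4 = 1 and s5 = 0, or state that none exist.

Check with in0=1 in1=0 in2=0 in3=0 in4=0 in5=1:
s0 = in3 XOR in4 = 0 XOR 0 = 0
s1 = in5 XOR s0 = 1 XOR 0 = 1
s2 = in1 OR s1 = 0 OR 1 = 1
s3 = in2 XOR s2 = 0 XOR 1 = 1
s4 = s3 AND in0 = 1 AND 1 = 1
s5 = s4 XOR s1 = 1 XOR 1 = 0
So s4 = 1 and s5 = 0.

in0=1 in1=0 in2=0 in3=0 in4=0 in5=1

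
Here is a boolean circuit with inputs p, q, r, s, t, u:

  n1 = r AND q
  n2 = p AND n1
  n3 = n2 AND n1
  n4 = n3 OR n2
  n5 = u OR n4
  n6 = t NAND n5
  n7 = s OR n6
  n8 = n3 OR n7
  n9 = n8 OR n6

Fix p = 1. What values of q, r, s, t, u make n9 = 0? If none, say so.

q=0 r=0 s=0 t=1 u=1

Check with p = 1 and q=0, r=0, s=0, t=1, u=1:
n1 = r AND q = 0 AND 0 = 0
n2 = p AND n1 = 1 AND 0 = 0
n3 = n2 AND n1 = 0 AND 0 = 0
n4 = n3 OR n2 = 0 OR 0 = 0
n5 = u OR n4 = 1 OR 0 = 1
n6 = t NAND n5 = 1 NAND 1 = 0
n7 = s OR n6 = 0 OR 0 = 0
n8 = n3 OR n7 = 0 OR 0 = 0
n9 = n8 OR n6 = 0 OR 0 = 0
So n9 = 0.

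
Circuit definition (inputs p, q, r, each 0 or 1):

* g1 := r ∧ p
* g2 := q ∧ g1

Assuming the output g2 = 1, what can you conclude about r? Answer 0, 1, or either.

1

g2 = q ∧ g1 must be 1, so both q = 1 and g1 = 1.
g1 = r ∧ p must be 1, so both r = 1 and p = 1.
Every assignment with g2 = 1 has r = 1; there are 1 such assignment(s).
  p=1, q=1, r=1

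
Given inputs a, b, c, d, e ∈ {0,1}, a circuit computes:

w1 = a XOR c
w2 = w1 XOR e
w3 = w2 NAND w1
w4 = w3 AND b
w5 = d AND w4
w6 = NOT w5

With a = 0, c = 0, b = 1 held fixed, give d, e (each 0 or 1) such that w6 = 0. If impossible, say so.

w6 = NOT w5 must be 0, so w5 = 1.
Check with a = 0, c = 0, b = 1 and d=1, e=0:
w1 = a XOR c = 0 XOR 0 = 0
w2 = w1 XOR e = 0 XOR 0 = 0
w3 = w2 NAND w1 = 0 NAND 0 = 1
w4 = w3 AND b = 1 AND 1 = 1
w5 = d AND w4 = 1 AND 1 = 1
w6 = NOT w5 = NOT 1 = 0
So w6 = 0.

d=1 e=0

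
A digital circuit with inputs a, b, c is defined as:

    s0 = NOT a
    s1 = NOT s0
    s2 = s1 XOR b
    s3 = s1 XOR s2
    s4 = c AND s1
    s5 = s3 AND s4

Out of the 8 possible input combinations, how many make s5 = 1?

1

s5 = s3 AND s4 must be 1, so both s3 = 1 and s4 = 1.
Enumerating the 8 input combinations, 1 give s5 = 1 and 7 give s5 = 0.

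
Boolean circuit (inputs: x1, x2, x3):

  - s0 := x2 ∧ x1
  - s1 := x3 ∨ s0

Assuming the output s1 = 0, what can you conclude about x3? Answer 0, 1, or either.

0

s1 = x3 ∨ s0 must be 0, so both x3 = 0 and s0 = 0.
Every assignment with s1 = 0 has x3 = 0; there are 3 such assignment(s).
  x1=0, x2=0, x3=0
  x1=0, x2=1, x3=0
  x1=1, x2=0, x3=0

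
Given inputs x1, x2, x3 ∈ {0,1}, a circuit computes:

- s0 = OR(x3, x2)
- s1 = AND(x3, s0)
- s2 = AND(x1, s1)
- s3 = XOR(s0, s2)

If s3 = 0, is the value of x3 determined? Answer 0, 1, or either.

Both values of x3 occur among assignments with s3 = 0:
  x3=0: x1=0, x2=0, x3=0
  x3=1: x1=1, x2=0, x3=1

either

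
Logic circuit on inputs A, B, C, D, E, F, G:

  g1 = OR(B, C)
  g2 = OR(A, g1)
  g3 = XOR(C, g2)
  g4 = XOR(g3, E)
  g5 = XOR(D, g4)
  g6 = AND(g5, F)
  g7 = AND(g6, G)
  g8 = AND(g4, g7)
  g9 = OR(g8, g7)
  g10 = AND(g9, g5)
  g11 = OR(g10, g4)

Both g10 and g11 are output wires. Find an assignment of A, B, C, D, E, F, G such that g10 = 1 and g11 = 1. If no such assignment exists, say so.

A=1 B=1 C=0 D=1 E=1 F=1 G=1

Check with A=1 B=1 C=0 D=1 E=1 F=1 G=1:
g1 = OR(B, C) = OR(1, 0) = 1
g2 = OR(A, g1) = OR(1, 1) = 1
g3 = XOR(C, g2) = XOR(0, 1) = 1
g4 = XOR(g3, E) = XOR(1, 1) = 0
g5 = XOR(D, g4) = XOR(1, 0) = 1
g6 = AND(g5, F) = AND(1, 1) = 1
g7 = AND(g6, G) = AND(1, 1) = 1
g8 = AND(g4, g7) = AND(0, 1) = 0
g9 = OR(g8, g7) = OR(0, 1) = 1
g10 = AND(g9, g5) = AND(1, 1) = 1
g11 = OR(g10, g4) = OR(1, 0) = 1
So g10 = 1 and g11 = 1.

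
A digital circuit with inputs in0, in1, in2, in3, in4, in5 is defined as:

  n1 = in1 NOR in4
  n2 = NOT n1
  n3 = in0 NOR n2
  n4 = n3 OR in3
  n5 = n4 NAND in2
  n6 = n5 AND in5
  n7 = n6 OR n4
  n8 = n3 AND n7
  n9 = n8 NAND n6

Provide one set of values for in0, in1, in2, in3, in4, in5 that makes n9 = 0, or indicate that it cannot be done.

in0=0, in1=0, in2=0, in3=1, in4=0, in5=1

Check with in0=0, in1=0, in2=0, in3=1, in4=0, in5=1:
n1 = in1 NOR in4 = 0 NOR 0 = 1
n2 = NOT n1 = NOT 1 = 0
n3 = in0 NOR n2 = 0 NOR 0 = 1
n4 = n3 OR in3 = 1 OR 1 = 1
n5 = n4 NAND in2 = 1 NAND 0 = 1
n6 = n5 AND in5 = 1 AND 1 = 1
n7 = n6 OR n4 = 1 OR 1 = 1
n8 = n3 AND n7 = 1 AND 1 = 1
n9 = n8 NAND n6 = 1 NAND 1 = 0
So n9 = 0 as required.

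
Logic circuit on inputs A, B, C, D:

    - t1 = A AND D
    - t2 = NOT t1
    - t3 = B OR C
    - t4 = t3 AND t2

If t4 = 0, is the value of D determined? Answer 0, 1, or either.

either

Both values of D occur among assignments with t4 = 0:
  D=0: A=0, B=0, C=0, D=0
  D=1: A=0, B=0, C=0, D=1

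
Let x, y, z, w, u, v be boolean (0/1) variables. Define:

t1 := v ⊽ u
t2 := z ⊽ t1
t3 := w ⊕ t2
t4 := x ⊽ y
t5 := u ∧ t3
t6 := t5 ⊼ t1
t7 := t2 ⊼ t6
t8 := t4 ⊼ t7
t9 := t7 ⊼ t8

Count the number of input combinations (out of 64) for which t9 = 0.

t9 = t7 ⊼ t8 must be 0, so both t7 = 1 and t8 = 1.
t7 = t2 ⊼ t6 must be 1, so at least one of t2, t6 is 0.
t8 = t4 ⊼ t7 must be 1, so at least one of t4, t7 is 0.
Enumerating the 64 input combinations, 30 give t9 = 0 and 34 give t9 = 1.

30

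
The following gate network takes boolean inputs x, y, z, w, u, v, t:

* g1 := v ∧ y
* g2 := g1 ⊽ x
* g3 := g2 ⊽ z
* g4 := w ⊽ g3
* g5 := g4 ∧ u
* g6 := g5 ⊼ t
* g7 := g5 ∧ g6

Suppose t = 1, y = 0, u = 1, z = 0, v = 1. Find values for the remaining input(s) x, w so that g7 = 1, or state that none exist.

no solution exists

With t = 1, y = 0, u = 1, z = 0, v = 1 fixed, none of the 4 settings of x, w give g7 = 1.
For example, with x=0, w=1:
g1 = v ∧ y = 1 ∧ 0 = 0
g2 = g1 ⊽ x = 0 ⊽ 0 = 1
g3 = g2 ⊽ z = 1 ⊽ 0 = 0
g4 = w ⊽ g3 = 1 ⊽ 0 = 0
g5 = g4 ∧ u = 0 ∧ 1 = 0
g6 = g5 ⊼ t = 0 ⊼ 1 = 1
g7 = g5 ∧ g6 = 0 ∧ 1 = 0
giving g7 = 0 ≠ 1.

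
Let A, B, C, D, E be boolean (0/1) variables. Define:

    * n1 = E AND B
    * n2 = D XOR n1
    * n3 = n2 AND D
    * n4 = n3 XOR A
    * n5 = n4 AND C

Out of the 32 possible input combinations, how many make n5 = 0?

24

n5 = n4 AND C must be 0, so at least one of n4, C is 0.
Enumerating the 32 input combinations, 24 give n5 = 0 and 8 give n5 = 1.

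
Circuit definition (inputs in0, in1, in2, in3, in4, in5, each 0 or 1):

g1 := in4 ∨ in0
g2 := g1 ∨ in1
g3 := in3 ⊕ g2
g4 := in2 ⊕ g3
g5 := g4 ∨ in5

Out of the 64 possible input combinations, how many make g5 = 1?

48

g5 = g4 ∨ in5 must be 1, so at least one of g4, in5 is 1.
Enumerating the 64 input combinations, 48 give g5 = 1 and 16 give g5 = 0.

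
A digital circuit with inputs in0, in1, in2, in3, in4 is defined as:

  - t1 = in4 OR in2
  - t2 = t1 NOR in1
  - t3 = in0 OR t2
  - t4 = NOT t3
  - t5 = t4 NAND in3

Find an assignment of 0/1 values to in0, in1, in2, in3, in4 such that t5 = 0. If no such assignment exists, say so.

Check with in0=0 in1=0 in2=1 in3=1 in4=1:
t1 = in4 OR in2 = 1 OR 1 = 1
t2 = t1 NOR in1 = 1 NOR 0 = 0
t3 = in0 OR t2 = 0 OR 0 = 0
t4 = NOT t3 = NOT 0 = 1
t5 = t4 NAND in3 = 1 NAND 1 = 0
So t5 = 0 as required.

in0=0 in1=0 in2=1 in3=1 in4=1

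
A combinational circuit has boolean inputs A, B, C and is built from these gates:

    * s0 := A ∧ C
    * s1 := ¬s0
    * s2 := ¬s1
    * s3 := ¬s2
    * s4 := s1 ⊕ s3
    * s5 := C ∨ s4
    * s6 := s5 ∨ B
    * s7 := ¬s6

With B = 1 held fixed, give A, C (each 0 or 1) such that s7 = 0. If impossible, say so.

s7 = ¬s6 must be 0, so s6 = 1.
s6 = s5 ∨ B must be 1, so at least one of s5, B is 1.
Check with B = 1 and A=0, C=0:
s0 = A ∧ C = 0 ∧ 0 = 0
s1 = ¬s0 = ¬0 = 1
s2 = ¬s1 = ¬1 = 0
s3 = ¬s2 = ¬0 = 1
s4 = s1 ⊕ s3 = 1 ⊕ 1 = 0
s5 = C ∨ s4 = 0 ∨ 0 = 0
s6 = s5 ∨ B = 0 ∨ 1 = 1
s7 = ¬s6 = ¬1 = 0
So s7 = 0.

A=0 C=0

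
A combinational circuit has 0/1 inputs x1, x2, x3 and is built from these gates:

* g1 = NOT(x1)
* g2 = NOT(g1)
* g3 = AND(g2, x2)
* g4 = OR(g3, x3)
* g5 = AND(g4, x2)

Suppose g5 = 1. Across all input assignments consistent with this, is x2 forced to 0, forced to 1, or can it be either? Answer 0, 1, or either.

g5 = AND(g4, x2) must be 1, so both g4 = 1 and x2 = 1.
g4 = OR(g3, x3) must be 1, so at least one of g3, x3 is 1.
Every assignment with g5 = 1 has x2 = 1; there are 3 such assignment(s).
  x1=0, x2=1, x3=1
  x1=1, x2=1, x3=0
  x1=1, x2=1, x3=1

1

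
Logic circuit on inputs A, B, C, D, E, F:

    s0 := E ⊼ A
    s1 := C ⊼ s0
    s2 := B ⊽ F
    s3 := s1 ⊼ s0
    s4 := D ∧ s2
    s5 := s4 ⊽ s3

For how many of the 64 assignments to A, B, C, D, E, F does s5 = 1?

s5 = s4 ⊽ s3 must be 1, so both s4 = 0 and s3 = 0.
s4 = D ∧ s2 must be 0, so at least one of D, s2 is 0.
Enumerating the 64 input combinations, 21 give s5 = 1 and 43 give s5 = 0.

21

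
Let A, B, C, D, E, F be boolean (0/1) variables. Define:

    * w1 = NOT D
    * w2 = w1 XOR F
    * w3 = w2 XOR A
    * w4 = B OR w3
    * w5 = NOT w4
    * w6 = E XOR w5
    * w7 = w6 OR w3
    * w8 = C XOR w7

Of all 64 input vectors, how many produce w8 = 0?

32

w8 = C XOR w7 must be 0, so C and w7 are equal.
Enumerating the 64 input combinations, 32 give w8 = 0 and 32 give w8 = 1.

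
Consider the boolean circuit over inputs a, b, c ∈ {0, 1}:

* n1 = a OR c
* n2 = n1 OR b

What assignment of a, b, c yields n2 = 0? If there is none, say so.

n2 = n1 OR b must be 0, so both n1 = 0 and b = 0.
Check with a=0 b=0 c=0:
n1 = a OR c = 0 OR 0 = 0
n2 = n1 OR b = 0 OR 0 = 0
So n2 = 0 as required.

a=0 b=0 c=0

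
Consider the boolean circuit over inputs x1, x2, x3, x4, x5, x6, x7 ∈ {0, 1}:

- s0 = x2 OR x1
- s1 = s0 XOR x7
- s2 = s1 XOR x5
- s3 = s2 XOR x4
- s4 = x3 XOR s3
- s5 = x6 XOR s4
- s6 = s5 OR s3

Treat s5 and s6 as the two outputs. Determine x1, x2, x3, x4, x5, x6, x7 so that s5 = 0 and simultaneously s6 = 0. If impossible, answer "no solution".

x1=1, x2=0, x3=0, x4=0, x5=1, x6=0, x7=0

Check with x1=1, x2=0, x3=0, x4=0, x5=1, x6=0, x7=0:
s0 = x2 OR x1 = 0 OR 1 = 1
s1 = s0 XOR x7 = 1 XOR 0 = 1
s2 = s1 XOR x5 = 1 XOR 1 = 0
s3 = s2 XOR x4 = 0 XOR 0 = 0
s4 = x3 XOR s3 = 0 XOR 0 = 0
s5 = x6 XOR s4 = 0 XOR 0 = 0
s6 = s5 OR s3 = 0 OR 0 = 0
So s5 = 0 and s6 = 0.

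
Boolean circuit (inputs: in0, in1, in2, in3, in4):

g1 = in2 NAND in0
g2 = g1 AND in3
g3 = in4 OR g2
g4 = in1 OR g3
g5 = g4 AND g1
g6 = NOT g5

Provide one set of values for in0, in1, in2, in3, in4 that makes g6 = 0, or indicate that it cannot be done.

in0=0, in1=1, in2=0, in3=0, in4=1

Check with in0=0, in1=1, in2=0, in3=0, in4=1:
g1 = in2 NAND in0 = 0 NAND 0 = 1
g2 = g1 AND in3 = 1 AND 0 = 0
g3 = in4 OR g2 = 1 OR 0 = 1
g4 = in1 OR g3 = 1 OR 1 = 1
g5 = g4 AND g1 = 1 AND 1 = 1
g6 = NOT g5 = NOT 1 = 0
So g6 = 0 as required.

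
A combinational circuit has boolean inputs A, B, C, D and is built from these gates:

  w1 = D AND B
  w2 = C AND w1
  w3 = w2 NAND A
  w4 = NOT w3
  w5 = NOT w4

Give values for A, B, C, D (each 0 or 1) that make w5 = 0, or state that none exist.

Check with A=1, B=1, C=1, D=1:
w1 = D AND B = 1 AND 1 = 1
w2 = C AND w1 = 1 AND 1 = 1
w3 = w2 NAND A = 1 NAND 1 = 0
w4 = NOT w3 = NOT 0 = 1
w5 = NOT w4 = NOT 1 = 0
So w5 = 0 as required.

A=1, B=1, C=1, D=1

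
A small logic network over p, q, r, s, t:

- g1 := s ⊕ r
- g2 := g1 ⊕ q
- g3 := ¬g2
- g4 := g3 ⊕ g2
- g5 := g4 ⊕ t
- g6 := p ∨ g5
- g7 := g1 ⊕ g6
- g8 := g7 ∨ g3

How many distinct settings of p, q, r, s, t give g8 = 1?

g8 = g7 ∨ g3 must be 1, so at least one of g7, g3 is 1.
Enumerating the 32 input combinations, 24 give g8 = 1 and 8 give g8 = 0.

24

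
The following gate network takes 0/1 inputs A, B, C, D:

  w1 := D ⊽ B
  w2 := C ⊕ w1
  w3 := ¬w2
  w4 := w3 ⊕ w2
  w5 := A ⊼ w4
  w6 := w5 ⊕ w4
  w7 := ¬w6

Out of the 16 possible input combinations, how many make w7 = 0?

w7 = ¬w6 must be 0, so w6 = 1.
Enumerating the 16 input combinations, 8 give w7 = 0 and 8 give w7 = 1.

8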